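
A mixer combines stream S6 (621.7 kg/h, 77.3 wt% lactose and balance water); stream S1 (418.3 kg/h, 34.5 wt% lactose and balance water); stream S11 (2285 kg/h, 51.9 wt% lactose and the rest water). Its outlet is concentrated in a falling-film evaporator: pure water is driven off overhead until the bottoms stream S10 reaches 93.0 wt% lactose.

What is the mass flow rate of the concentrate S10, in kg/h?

1947 kg/h

lactose entering = 621.7×0.773 + 418.3×0.345 + 2285×0.519 = 1810.8 kg/h.
All lactose reports to S10, so S10 = 1810.8/0.930 = 1947.1 kg/h.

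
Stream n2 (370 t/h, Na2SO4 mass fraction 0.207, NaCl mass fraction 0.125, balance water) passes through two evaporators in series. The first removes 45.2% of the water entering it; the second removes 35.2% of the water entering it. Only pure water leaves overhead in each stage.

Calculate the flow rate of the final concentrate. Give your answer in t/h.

water in feed = 370×0.668 = 247.16 t/h.
After stage 1: water left = (1−0.452)×247.16 = 135.44; stream total = 258.28 t/h.
After stage 2: water left = (1−0.352)×135.44 = 87.768; final concentrate = 210.61 t/h.

210.6 t/h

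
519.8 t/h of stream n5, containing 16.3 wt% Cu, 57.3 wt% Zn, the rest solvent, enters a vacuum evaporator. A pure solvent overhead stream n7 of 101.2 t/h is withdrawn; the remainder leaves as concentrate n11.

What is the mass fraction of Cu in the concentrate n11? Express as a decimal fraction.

Cu is not removed: 519.8×0.163 = 84.727 t/h of Cu enters n11.
Concentrate = 519.8 − 101.2 = 418.6 t/h.
Mass fraction = 84.727/418.6 = 0.202.

0.202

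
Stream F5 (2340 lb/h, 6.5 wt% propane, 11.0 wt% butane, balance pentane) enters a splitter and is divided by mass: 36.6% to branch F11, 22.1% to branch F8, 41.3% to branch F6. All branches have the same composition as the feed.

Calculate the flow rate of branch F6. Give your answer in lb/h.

966.4 lb/h

Branch F6 flow = 0.413×2340 = 966.42 lb/h.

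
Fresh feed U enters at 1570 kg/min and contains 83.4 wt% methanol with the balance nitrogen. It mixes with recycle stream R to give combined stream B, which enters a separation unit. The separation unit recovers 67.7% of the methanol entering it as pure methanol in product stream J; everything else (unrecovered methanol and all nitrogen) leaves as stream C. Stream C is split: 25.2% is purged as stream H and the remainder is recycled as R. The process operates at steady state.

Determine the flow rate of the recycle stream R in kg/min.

1191 kg/min

nitrogen enters only via U and leaves only via the purge: 1570×0.166 = 0.252×(nitrogen in C), and the separation unit passes all nitrogen, so nitrogen in B = nitrogen in C = 1034.2 kg/min.
methanol in B: m_A = 1570×0.834 + (1−0.252)·(1−0.677)·m_A, so m_A = 1309.4/0.7584 = 1726.5 kg/min.
C = (1−0.677)×1726.5 + 1034.2 = 1591.9 kg/min.
Recycle R = (1−0.252)×1591.9 = 1190.7 kg/min.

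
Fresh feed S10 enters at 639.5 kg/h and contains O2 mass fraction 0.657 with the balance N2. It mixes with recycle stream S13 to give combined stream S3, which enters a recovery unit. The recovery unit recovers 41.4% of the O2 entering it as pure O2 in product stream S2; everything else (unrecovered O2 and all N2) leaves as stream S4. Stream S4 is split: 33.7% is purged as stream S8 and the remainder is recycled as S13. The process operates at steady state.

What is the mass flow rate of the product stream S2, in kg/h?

284.5 kg/h

O2 in S3: m_A = 639.5×0.657 + (1−0.337)·(1−0.414)·m_A, so m_A = 420.15/0.6115 = 687.1 kg/h.
Product S2 = 0.414×687.1 = 284.46 kg/h.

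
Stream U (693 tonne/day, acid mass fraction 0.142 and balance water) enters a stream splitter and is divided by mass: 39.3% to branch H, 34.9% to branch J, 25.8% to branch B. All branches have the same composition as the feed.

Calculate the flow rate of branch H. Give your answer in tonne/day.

272.3 tonne/day

Branch H flow = 0.393×693 = 272.35 tonne/day.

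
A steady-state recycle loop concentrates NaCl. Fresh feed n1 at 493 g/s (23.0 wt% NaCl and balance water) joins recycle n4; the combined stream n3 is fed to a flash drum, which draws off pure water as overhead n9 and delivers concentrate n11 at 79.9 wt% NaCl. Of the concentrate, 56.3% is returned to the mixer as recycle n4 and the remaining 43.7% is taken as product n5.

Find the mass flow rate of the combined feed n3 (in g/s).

675.8 g/s

Overall NaCl balance (none leaves overhead): NaCl in fresh feed = NaCl in product, i.e. 493×0.230 = (1−0.563)·n11·0.799.
n11 = 113.39/(0.799×0.437) = 324.75 g/s.
Recycle n4 = 0.563×324.75 = 182.83 g/s.
Combined feed n3 = 493 + 182.83 = 675.83 g/s.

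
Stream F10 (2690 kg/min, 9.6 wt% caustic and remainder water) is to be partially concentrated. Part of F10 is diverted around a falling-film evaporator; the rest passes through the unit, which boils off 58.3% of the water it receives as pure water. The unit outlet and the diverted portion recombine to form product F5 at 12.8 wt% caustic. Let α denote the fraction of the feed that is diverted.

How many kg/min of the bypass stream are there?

1414 kg/min

All 2690×0.096 = 258.24 kg/min of caustic reaches F5, so F5 = 258.24/0.128 = 2017.5 kg/min and vapour = 672.5 kg/min.
The evaporator receives (1−α)·2690 of feed at 0.904 water and removes 0.583 of that water:
0.583×0.904×(1−α)×2690 = 672.5
(1−α) = 672.5/1417.7 = 0.4744;  α = 0.5256.
Bypass flow = 0.5256×2690 = 1414 kg/min.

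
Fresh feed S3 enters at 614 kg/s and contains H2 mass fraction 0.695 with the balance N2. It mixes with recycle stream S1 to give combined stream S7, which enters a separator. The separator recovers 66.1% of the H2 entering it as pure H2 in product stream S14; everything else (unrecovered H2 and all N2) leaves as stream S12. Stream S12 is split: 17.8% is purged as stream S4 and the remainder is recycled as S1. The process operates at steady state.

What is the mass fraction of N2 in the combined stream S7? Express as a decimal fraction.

0.640

N2 enters only via S3 and leaves only via the purge: 614×0.305 = 0.178×(N2 in S12), and the separator passes all N2, so N2 in S7 = N2 in S12 = 1052.1 kg/s.
H2 in S7: m_A = 614×0.695 + (1−0.178)·(1−0.661)·m_A, so m_A = 426.73/0.7213 = 591.58 kg/s.
S7 = 591.58 + 1052.1 = 1643.7 kg/s.
N2 fraction in S7 = 1052.1/1643.7 = 0.640.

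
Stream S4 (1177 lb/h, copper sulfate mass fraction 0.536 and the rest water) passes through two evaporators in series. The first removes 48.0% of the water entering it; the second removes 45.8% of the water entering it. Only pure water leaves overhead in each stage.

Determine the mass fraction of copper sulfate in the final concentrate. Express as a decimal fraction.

0.804

water in feed = 1177×0.464 = 546.13 lb/h.
After stage 1: water left = (1−0.480)×546.13 = 283.99; stream total = 914.86 lb/h.
After stage 2: water left = (1−0.458)×283.99 = 153.92; final concentrate = 784.79 lb/h.
copper sulfate fraction = 630.87/784.79 = 0.804.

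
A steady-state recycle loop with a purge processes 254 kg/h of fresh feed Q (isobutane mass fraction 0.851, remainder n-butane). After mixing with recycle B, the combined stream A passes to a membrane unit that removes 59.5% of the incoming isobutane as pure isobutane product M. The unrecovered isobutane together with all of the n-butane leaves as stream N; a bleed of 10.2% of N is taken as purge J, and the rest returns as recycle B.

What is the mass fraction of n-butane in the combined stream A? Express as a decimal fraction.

n-butane enters only via Q and leaves only via the purge: 254×0.149 = 0.102×(n-butane in N), and the membrane unit passes all n-butane, so n-butane in A = n-butane in N = 371.04 kg/h.
isobutane in A: m_A = 254×0.851 + (1−0.102)·(1−0.595)·m_A, so m_A = 216.15/0.6363 = 339.7 kg/h.
A = 339.7 + 371.04 = 710.74 kg/h.
n-butane fraction in A = 371.04/710.74 = 0.522.

0.522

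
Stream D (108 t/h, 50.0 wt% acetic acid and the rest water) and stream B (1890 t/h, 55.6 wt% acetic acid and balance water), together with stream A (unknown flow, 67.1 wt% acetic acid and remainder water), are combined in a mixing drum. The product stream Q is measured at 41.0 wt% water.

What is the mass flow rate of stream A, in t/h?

913.3 t/h

Let A be the unknown flow. Total out = 1998 + A.
water balance: 893.16 + 0.329·A = 0.410·(1998 + A)
(0.329 − 0.410)·A = 0.410×1998 − 893.16 = -73.98
A = -73.98 / -0.081 = 913.33 t/h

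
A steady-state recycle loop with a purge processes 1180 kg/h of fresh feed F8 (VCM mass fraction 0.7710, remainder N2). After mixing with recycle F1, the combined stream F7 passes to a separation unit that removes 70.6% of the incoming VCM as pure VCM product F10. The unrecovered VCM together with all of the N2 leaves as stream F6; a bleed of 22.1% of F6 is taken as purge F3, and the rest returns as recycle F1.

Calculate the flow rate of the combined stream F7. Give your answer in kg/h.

N2 enters only via F8 and leaves only via the purge: 1180×0.229 = 0.221×(N2 in F6), and the separation unit passes all N2, so N2 in F7 = N2 in F6 = 1222.7 kg/h.
VCM in F7: m_A = 1180×0.771 + (1−0.221)·(1−0.706)·m_A, so m_A = 909.78/0.7710 = 1180 kg/h.
F7 = 1180 + 1222.7 = 2402.8 kg/h.

2403 kg/h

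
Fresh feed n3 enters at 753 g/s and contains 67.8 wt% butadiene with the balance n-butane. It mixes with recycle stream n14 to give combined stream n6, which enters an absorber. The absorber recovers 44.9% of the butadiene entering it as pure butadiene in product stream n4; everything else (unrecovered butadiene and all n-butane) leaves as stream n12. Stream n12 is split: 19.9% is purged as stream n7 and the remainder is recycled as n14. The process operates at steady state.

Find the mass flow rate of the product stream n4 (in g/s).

410.3 g/s

butadiene in n6: m_A = 753×0.678 + (1−0.199)·(1−0.449)·m_A, so m_A = 510.53/0.5586 = 913.87 g/s.
Product n4 = 0.449×913.87 = 410.33 g/s.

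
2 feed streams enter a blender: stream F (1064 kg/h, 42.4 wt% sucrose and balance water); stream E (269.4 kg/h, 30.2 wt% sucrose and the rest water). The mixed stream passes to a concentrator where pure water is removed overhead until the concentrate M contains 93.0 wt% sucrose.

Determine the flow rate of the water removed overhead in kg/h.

760.8 kg/h

sucrose entering = 1064×0.424 + 269.4×0.302 = 532.49 kg/h.
All sucrose reports to M, so M = 532.49/0.930 = 572.58 kg/h.
Total feed = 1333.4 kg/h; overhead = 1333.4 − 572.58 = 760.82 kg/h.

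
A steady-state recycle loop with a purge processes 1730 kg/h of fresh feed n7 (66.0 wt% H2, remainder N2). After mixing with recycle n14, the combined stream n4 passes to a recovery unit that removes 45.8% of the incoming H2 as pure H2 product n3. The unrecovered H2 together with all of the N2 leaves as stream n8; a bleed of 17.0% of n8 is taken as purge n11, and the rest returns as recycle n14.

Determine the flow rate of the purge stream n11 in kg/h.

N2 enters only via n7 and leaves only via the purge: 1730×0.340 = 0.170×(N2 in n8), and the recovery unit passes all N2, so N2 in n4 = N2 in n8 = 3460 kg/h.
H2 in n4: m_A = 1730×0.660 + (1−0.170)·(1−0.458)·m_A, so m_A = 1141.8/0.5501 = 2075.5 kg/h.
n8 = (1−0.458)×2075.5 + 3460 = 4584.9 kg/h.
Purge n11 = 0.170×4584.9 = 779.43 kg/h.

779.4 kg/h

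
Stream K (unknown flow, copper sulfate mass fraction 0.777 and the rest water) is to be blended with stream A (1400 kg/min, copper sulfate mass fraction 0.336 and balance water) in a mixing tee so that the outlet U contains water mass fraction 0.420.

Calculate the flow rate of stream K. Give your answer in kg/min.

Let K be the unknown flow. Total out = 1400 + K.
water balance: 929.6 + 0.223·K = 0.420·(1400 + K)
(0.223 − 0.420)·K = 0.420×1400 − 929.6 = -341.6
K = -341.6 / -0.197 = 1734 kg/min

1734 kg/min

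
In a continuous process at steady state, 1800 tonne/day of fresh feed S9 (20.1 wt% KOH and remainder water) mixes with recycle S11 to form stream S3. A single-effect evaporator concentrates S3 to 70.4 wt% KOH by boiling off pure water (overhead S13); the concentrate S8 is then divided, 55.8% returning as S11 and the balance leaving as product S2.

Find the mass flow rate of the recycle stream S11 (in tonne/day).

648.8 tonne/day

Overall KOH balance (none leaves overhead): KOH in fresh feed = KOH in product, i.e. 1800×0.201 = (1−0.558)·S8·0.704.
S8 = 361.8/(0.704×0.442) = 1162.7 tonne/day.
Recycle S11 = 0.558×1162.7 = 648.8 tonne/day.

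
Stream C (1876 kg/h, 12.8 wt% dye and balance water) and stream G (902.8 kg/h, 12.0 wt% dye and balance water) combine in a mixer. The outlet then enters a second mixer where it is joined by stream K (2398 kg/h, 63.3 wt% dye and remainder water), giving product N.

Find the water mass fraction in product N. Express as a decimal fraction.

0.6395

Overall, product flow = 5176.8 kg/h.
water in = 1876×0.872 + 902.8×0.880 + 2398×0.367 = 3310.4 kg/h.
water fraction in N = 0.6395.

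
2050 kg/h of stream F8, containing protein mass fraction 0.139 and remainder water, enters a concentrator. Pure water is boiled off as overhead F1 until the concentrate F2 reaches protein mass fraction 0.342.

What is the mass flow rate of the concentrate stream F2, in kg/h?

protein is conserved: 2050×0.139 = 284.95 kg/h all reports to the concentrate.
Concentrate = 284.95/(target fraction) = 833.19 kg/h.

833.2 kg/h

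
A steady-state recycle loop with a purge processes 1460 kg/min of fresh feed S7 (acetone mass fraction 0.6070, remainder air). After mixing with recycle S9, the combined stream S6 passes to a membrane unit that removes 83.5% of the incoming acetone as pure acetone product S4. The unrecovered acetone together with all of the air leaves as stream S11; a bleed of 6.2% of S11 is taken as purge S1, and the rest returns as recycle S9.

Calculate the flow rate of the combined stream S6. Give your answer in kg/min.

10300 kg/min

air enters only via S7 and leaves only via the purge: 1460×0.393 = 0.062×(air in S11), and the membrane unit passes all air, so air in S6 = air in S11 = 9254.5 kg/min.
acetone in S6: m_A = 1460×0.607 + (1−0.062)·(1−0.835)·m_A, so m_A = 886.22/0.8452 = 1048.5 kg/min.
S6 = 1048.5 + 9254.5 = 10303 kg/min.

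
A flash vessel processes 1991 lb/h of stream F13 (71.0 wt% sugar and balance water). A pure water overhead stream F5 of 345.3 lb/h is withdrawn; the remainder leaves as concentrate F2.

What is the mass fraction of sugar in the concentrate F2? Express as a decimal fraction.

0.859

sugar is not removed: 1991×0.710 = 1413.6 lb/h of sugar enters F2.
Concentrate = 1991 − 345.3 = 1645.7 lb/h.
Mass fraction = 1413.6/1645.7 = 0.859.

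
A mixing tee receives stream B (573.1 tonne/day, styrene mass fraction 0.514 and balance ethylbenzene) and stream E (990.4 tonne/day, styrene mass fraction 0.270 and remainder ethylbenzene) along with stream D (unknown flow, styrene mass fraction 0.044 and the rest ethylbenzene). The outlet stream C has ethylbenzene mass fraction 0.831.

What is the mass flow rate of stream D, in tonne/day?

2382 tonne/day

Let D be the unknown flow. Total out = 1563.5 + D.
ethylbenzene balance: 1001.5 + 0.956·D = 0.831·(1563.5 + D)
(0.956 − 0.831)·D = 0.831×1563.5 − 1001.5 = 297.75
D = 297.75 / 0.125 = 2382 tonne/day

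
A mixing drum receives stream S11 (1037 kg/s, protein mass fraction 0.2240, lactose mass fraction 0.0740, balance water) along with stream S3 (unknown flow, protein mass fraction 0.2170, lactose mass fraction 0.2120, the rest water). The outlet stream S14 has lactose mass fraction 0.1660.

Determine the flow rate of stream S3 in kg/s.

2074 kg/s

Let S3 be the unknown flow. Total out = 1037 + S3.
lactose balance: 76.738 + 0.212·S3 = 0.166·(1037 + S3)
(0.212 − 0.166)·S3 = 0.166×1037 − 76.738 = 95.404
S3 = 95.404 / 0.046 = 2074 kg/s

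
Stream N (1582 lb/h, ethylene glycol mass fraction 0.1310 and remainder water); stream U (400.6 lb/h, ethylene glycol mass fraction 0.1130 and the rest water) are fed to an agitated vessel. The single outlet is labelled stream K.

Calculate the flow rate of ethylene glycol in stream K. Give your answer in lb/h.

252.5 lb/h

ethylene glycol out = ethylene glycol in = 1582×0.131 + 400.6×0.113 = 252.51 lb/h.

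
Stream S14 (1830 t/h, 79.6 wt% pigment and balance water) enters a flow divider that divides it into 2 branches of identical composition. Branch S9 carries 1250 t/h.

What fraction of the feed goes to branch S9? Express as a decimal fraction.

Fraction to S9 = 1250/1830 = 0.6831.

0.683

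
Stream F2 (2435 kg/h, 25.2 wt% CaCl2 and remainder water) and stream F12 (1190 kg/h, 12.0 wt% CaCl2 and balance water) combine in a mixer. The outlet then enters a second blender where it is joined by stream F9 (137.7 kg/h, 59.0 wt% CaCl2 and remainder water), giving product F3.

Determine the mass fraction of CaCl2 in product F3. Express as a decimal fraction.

0.223

Overall, product flow = 3762.7 kg/h.
CaCl2 in = 2435×0.252 + 1190×0.120 + 137.7×0.590 = 837.66 kg/h.
CaCl2 fraction in F3 = 0.223.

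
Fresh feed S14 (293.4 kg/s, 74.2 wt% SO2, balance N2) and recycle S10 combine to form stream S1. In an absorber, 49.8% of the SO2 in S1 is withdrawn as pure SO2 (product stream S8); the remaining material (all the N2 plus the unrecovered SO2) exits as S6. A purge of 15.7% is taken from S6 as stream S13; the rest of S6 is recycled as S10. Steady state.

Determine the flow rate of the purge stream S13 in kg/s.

N2 enters only via S14 and leaves only via the purge: 293.4×0.258 = 0.157×(N2 in S6), and the absorber passes all N2, so N2 in S1 = N2 in S6 = 482.15 kg/s.
SO2 in S1: m_A = 293.4×0.742 + (1−0.157)·(1−0.498)·m_A, so m_A = 217.7/0.5768 = 377.42 kg/s.
S6 = (1−0.498)×377.42 + 482.15 = 671.61 kg/s.
Purge S13 = 0.157×671.61 = 105.44 kg/s.

105.4 kg/s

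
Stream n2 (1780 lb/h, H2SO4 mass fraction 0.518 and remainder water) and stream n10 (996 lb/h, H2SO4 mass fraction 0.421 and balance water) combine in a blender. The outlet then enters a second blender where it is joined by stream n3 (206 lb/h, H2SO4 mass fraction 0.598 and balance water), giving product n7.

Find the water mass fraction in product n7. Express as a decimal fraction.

0.509

Overall, product flow = 2982 lb/h.
water in = 1780×0.482 + 996×0.579 + 206×0.402 = 1517.5 lb/h.
water fraction in n7 = 0.509.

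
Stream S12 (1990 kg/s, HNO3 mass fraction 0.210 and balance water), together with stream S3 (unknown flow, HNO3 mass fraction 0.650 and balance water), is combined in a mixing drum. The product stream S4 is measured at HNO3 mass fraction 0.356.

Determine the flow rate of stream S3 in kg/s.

Let S3 be the unknown flow. Total out = 1990 + S3.
HNO3 balance: 417.9 + 0.650·S3 = 0.356·(1990 + S3)
(0.650 − 0.356)·S3 = 0.356×1990 − 417.9 = 290.54
S3 = 290.54 / 0.294 = 988.23 kg/s

988.2 kg/s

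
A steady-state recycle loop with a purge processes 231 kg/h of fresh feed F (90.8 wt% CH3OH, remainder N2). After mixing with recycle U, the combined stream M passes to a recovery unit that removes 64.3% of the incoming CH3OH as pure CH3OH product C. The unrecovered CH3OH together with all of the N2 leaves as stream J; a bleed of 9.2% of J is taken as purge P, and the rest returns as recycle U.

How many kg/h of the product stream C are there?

CH3OH in M: m_A = 231×0.908 + (1−0.092)·(1−0.643)·m_A, so m_A = 209.75/0.6758 = 310.35 kg/h.
Product C = 0.643×310.35 = 199.55 kg/h.

199.6 kg/h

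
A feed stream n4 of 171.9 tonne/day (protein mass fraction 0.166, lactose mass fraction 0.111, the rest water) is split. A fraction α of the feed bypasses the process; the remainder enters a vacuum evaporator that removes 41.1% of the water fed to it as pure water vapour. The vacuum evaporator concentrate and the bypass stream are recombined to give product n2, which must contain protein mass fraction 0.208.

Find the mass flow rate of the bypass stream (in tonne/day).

55.09 tonne/day

All 171.9×0.166 = 28.535 tonne/day of protein reaches n2, so n2 = 28.535/0.208 = 137.19 tonne/day and vapour = 34.711 tonne/day.
The evaporator receives (1−α)·171.9 of feed at 0.723 water and removes 0.411 of that water:
0.411×0.723×(1−α)×171.9 = 34.711
(1−α) = 34.711/51.081 = 0.6795;  α = 0.3205.
Bypass flow = 0.3205×171.9 = 55.09 tonne/day.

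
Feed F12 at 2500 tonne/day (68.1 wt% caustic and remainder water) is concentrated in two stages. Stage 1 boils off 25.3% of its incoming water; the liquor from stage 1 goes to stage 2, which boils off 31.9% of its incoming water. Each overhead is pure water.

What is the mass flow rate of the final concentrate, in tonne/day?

2108 tonne/day

water in feed = 2500×0.319 = 797.5 tonne/day.
After stage 1: water left = (1−0.253)×797.5 = 595.73; stream total = 2298.2 tonne/day.
After stage 2: water left = (1−0.319)×595.73 = 405.69; final concentrate = 2108.2 tonne/day.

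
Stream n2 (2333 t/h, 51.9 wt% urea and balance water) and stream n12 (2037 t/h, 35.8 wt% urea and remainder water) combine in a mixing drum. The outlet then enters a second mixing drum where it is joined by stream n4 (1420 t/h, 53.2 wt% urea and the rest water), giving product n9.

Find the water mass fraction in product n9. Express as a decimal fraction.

0.534

Overall, product flow = 5790 t/h.
water in = 2333×0.481 + 2037×0.642 + 1420×0.468 = 3094.5 t/h.
water fraction in n9 = 0.534.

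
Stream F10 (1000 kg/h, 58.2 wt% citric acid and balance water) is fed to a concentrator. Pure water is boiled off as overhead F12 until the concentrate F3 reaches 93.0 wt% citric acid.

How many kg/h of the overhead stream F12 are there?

374.2 kg/h

citric acid is conserved: 1000×0.582 = 582 kg/h all reports to the concentrate.
Concentrate = 582/(target fraction) = 625.81 kg/h.
Overhead = 1000 − 625.81 = 374.19 kg/h.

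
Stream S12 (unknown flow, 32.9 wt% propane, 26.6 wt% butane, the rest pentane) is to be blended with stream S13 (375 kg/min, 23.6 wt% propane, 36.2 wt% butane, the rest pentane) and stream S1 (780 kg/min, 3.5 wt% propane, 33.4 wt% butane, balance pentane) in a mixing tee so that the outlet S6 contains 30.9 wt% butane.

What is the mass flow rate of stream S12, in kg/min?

Let S12 be the unknown flow. Total out = 1155 + S12.
butane balance: 396.27 + 0.266·S12 = 0.309·(1155 + S12)
(0.266 − 0.309)·S12 = 0.309×1155 − 396.27 = -39.375
S12 = -39.375 / -0.043 = 915.7 kg/min

915.7 kg/min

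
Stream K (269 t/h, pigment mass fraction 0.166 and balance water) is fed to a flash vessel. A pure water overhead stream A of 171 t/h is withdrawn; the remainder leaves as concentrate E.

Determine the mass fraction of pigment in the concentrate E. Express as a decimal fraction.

0.456

pigment is not removed: 269×0.166 = 44.654 t/h of pigment enters E.
Concentrate = 269 − 171 = 98 t/h.
Mass fraction = 44.654/98 = 0.456.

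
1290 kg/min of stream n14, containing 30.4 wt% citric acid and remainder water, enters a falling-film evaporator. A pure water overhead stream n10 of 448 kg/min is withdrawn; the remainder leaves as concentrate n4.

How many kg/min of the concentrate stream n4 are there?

842 kg/min

Concentrate = 1290 − 448 = 842 kg/min.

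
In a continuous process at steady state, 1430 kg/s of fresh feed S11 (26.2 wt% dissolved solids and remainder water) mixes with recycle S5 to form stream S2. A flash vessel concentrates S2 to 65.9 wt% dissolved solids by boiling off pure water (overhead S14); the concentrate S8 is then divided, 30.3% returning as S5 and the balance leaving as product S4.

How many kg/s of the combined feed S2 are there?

1677 kg/s

Overall dissolved solids balance (none leaves overhead): dissolved solids in fresh feed = dissolved solids in product, i.e. 1430×0.262 = (1−0.303)·S8·0.659.
S8 = 374.66/(0.659×0.697) = 815.68 kg/s.
Recycle S5 = 0.303×815.68 = 247.15 kg/s.
Combined feed S2 = 1430 + 247.15 = 1677.2 kg/s.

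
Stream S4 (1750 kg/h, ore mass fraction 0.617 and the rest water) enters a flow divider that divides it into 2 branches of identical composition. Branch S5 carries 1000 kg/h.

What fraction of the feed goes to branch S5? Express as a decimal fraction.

0.571

Fraction to S5 = 1000/1750 = 0.5714.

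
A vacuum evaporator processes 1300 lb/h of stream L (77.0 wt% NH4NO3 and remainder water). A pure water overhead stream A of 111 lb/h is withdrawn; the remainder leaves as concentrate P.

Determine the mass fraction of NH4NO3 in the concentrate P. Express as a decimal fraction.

NH4NO3 is not removed: 1300×0.770 = 1001 lb/h of NH4NO3 enters P.
Concentrate = 1300 − 111 = 1189 lb/h.
Mass fraction = 1001/1189 = 0.842.

0.842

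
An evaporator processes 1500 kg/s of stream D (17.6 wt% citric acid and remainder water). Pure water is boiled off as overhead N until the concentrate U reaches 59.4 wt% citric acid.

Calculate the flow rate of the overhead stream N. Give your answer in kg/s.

citric acid is conserved: 1500×0.176 = 264 kg/s all reports to the concentrate.
Concentrate = 264/(target fraction) = 444.44 kg/s.
Overhead = 1500 − 444.44 = 1055.6 kg/s.

1056 kg/s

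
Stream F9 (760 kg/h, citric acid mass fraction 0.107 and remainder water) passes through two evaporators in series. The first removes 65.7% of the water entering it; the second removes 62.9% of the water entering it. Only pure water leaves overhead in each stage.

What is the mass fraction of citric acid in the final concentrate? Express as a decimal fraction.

0.485

water in feed = 760×0.893 = 678.68 kg/h.
After stage 1: water left = (1−0.657)×678.68 = 232.79; stream total = 314.11 kg/h.
After stage 2: water left = (1−0.629)×232.79 = 86.364; final concentrate = 167.68 kg/h.
citric acid fraction = 81.32/167.68 = 0.485.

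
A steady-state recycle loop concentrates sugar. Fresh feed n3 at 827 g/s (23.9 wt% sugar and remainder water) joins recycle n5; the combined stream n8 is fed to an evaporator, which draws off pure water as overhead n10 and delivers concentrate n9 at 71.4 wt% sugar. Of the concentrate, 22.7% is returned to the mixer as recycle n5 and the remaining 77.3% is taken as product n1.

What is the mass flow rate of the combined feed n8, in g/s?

Overall sugar balance (none leaves overhead): sugar in fresh feed = sugar in product, i.e. 827×0.239 = (1−0.227)·n9·0.714.
n9 = 197.65/(0.714×0.773) = 358.12 g/s.
Recycle n5 = 0.227×358.12 = 81.293 g/s.
Combined feed n8 = 827 + 81.293 = 908.29 g/s.

908.3 g/s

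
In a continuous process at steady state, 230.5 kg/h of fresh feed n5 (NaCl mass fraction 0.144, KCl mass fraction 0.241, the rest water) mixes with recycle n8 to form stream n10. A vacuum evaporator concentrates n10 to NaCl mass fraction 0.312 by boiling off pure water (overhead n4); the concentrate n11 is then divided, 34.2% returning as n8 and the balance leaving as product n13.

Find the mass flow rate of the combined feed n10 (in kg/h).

Overall NaCl balance (none leaves overhead): NaCl in fresh feed = NaCl in product, i.e. 230.5×0.144 = (1−0.342)·n11·0.312.
n11 = 33.192/(0.312×0.658) = 161.68 kg/h.
Recycle n8 = 0.342×161.68 = 55.294 kg/h.
Combined feed n10 = 230.5 + 55.294 = 285.79 kg/h.

285.8 kg/h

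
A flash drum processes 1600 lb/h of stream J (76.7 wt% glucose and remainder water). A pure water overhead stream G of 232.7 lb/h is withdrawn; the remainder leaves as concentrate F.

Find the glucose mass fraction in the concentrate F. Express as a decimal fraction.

glucose is not removed: 1600×0.767 = 1227.2 lb/h of glucose enters F.
Concentrate = 1600 − 232.7 = 1367.3 lb/h.
Mass fraction = 1227.2/1367.3 = 0.898.

0.898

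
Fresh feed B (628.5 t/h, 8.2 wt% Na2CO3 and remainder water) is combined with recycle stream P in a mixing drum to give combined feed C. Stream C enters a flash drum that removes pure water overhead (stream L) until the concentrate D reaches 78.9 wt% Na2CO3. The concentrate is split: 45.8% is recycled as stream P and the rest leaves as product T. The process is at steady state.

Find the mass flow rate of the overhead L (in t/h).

563.2 t/h

Overall Na2CO3 balance (none leaves overhead): Na2CO3 in fresh feed = Na2CO3 in product, i.e. 628.5×0.082 = (1−0.458)·D·0.789.
D = 51.537/(0.789×0.542) = 120.52 t/h.
Recycle P = 0.458×120.52 = 55.196 t/h.
Combined feed C = 628.5 + 55.196 = 683.7 t/h.
Overhead L = C − D = 683.7 − 120.52 = 563.18 t/h.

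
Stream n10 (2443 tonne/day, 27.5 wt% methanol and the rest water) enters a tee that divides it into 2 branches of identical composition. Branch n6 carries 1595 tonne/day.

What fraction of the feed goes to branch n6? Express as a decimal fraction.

0.653

Fraction to n6 = 1595/2443 = 0.6529.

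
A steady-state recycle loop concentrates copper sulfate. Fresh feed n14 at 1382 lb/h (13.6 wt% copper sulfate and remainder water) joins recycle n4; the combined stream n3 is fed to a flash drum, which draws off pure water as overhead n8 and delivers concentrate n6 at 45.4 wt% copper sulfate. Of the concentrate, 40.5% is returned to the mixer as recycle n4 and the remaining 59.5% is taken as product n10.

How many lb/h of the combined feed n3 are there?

1664 lb/h

Overall copper sulfate balance (none leaves overhead): copper sulfate in fresh feed = copper sulfate in product, i.e. 1382×0.136 = (1−0.405)·n6·0.454.
n6 = 187.95/(0.454×0.595) = 695.78 lb/h.
Recycle n4 = 0.405×695.78 = 281.79 lb/h.
Combined feed n3 = 1382 + 281.79 = 1663.8 lb/h.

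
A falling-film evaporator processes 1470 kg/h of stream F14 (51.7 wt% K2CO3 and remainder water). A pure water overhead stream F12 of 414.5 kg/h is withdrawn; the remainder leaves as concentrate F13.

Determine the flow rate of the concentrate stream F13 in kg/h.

1056 kg/h

Concentrate = 1470 − 414.5 = 1055.5 kg/h.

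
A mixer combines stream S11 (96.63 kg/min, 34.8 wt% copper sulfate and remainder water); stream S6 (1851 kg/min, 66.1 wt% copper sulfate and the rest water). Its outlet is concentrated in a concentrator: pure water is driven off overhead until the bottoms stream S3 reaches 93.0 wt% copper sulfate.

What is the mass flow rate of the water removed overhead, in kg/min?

595.9 kg/min

copper sulfate entering = 96.63×0.348 + 1851×0.661 = 1257.1 kg/min.
All copper sulfate reports to S3, so S3 = 1257.1/0.930 = 1351.8 kg/min.
Total feed = 1947.6 kg/min; overhead = 1947.6 − 1351.8 = 595.87 kg/min.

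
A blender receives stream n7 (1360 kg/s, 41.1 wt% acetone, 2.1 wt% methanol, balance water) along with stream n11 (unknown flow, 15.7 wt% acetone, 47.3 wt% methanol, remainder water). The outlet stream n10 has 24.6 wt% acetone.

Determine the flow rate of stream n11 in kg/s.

Let n11 be the unknown flow. Total out = 1360 + n11.
acetone balance: 558.96 + 0.157·n11 = 0.246·(1360 + n11)
(0.157 − 0.246)·n11 = 0.246×1360 − 558.96 = -224.4
n11 = -224.4 / -0.089 = 2521.3 kg/s

2521 kg/s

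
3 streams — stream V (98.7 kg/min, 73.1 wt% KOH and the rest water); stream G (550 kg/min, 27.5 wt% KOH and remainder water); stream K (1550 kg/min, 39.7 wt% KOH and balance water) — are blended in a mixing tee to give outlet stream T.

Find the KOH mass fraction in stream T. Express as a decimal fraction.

Total flow out = 98.7 + 550 + 1550 = 2198.7 kg/min.
KOH in = 98.7×0.731 + 550×0.275 + 1550×0.397 = 838.75 kg/min.
KOH mass fraction in T = 838.75/2198.7 = 0.381.

0.381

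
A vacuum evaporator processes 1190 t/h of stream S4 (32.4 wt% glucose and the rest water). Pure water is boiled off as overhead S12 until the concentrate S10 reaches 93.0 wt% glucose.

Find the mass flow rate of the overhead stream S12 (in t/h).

775.4 t/h

glucose is conserved: 1190×0.324 = 385.56 t/h all reports to the concentrate.
Concentrate = 385.56/(target fraction) = 414.58 t/h.
Overhead = 1190 − 414.58 = 775.42 t/h.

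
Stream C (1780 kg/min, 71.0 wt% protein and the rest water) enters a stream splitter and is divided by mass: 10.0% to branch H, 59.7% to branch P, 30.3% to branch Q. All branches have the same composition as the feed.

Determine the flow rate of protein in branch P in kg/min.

754.5 kg/min

Branch P total = 0.597×1780 = 1062.7 kg/min.
protein in P = 0.710×1062.7 = 754.49 kg/min.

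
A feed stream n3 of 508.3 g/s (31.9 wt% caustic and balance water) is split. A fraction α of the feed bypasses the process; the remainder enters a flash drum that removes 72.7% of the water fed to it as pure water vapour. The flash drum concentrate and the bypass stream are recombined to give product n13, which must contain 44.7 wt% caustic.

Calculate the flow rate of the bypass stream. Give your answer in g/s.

214.3 g/s

All 508.3×0.319 = 162.15 g/s of caustic reaches n13, so n13 = 162.15/0.447 = 362.75 g/s and vapour = 145.55 g/s.
The evaporator receives (1−α)·508.3 of feed at 0.681 water and removes 0.727 of that water:
0.727×0.681×(1−α)×508.3 = 145.55
(1−α) = 145.55/251.65 = 0.5784;  α = 0.4216.
Bypass flow = 0.4216×508.3 = 214.3 g/s.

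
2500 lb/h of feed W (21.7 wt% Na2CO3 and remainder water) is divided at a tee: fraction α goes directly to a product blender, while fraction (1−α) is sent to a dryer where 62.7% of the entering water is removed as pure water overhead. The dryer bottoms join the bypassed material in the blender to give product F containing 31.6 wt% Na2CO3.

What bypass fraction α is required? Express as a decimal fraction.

0.362

All 2500×0.217 = 542.5 lb/h of Na2CO3 reaches F, so F = 542.5/0.316 = 1716.8 lb/h and vapour = 783.23 lb/h.
The evaporator receives (1−α)·2500 of feed at 0.783 water and removes 0.627 of that water:
0.627×0.783×(1−α)×2500 = 783.23
(1−α) = 783.23/1227.4 = 0.6381;  α = 0.3619.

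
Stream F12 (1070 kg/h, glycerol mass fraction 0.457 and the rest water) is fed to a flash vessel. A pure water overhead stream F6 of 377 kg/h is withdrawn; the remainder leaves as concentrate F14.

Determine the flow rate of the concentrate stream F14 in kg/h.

Concentrate = 1070 − 377 = 693 kg/h.

693 kg/h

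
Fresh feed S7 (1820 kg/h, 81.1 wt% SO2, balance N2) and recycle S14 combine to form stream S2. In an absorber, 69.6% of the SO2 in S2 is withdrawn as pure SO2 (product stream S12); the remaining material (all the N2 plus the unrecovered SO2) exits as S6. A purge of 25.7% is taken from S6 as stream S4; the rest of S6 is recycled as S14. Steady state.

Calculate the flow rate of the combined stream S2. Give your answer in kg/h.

3245 kg/h

N2 enters only via S7 and leaves only via the purge: 1820×0.189 = 0.257×(N2 in S6), and the absorber passes all N2, so N2 in S2 = N2 in S6 = 1338.4 kg/h.
SO2 in S2: m_A = 1820×0.811 + (1−0.257)·(1−0.696)·m_A, so m_A = 1476/0.7741 = 1906.7 kg/h.
S2 = 1906.7 + 1338.4 = 3245.1 kg/h.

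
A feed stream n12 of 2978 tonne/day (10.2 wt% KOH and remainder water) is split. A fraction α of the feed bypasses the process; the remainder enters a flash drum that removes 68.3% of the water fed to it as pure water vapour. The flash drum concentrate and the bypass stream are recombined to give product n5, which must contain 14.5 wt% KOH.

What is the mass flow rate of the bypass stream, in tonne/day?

1538 tonne/day

All 2978×0.102 = 303.76 tonne/day of KOH reaches n5, so n5 = 303.76/0.145 = 2094.9 tonne/day and vapour = 883.13 tonne/day.
The evaporator receives (1−α)·2978 of feed at 0.898 water and removes 0.683 of that water:
0.683×0.898×(1−α)×2978 = 883.13
(1−α) = 883.13/1826.5 = 0.4835;  α = 0.5165.
Bypass flow = 0.5165×2978 = 1538.1 tonne/day.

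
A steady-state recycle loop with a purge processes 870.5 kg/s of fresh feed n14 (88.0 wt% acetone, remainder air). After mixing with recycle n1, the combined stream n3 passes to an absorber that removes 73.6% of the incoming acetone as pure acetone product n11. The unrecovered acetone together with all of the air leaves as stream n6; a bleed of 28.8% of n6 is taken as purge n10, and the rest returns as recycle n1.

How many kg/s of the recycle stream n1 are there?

air enters only via n14 and leaves only via the purge: 870.5×0.120 = 0.288×(air in n6), and the absorber passes all air, so air in n3 = air in n6 = 362.71 kg/s.
acetone in n3: m_A = 870.5×0.880 + (1−0.288)·(1−0.736)·m_A, so m_A = 766.04/0.8120 = 943.36 kg/s.
n6 = (1−0.736)×943.36 + 362.71 = 611.76 kg/s.
Recycle n1 = (1−0.288)×611.76 = 435.57 kg/s.

435.6 kg/s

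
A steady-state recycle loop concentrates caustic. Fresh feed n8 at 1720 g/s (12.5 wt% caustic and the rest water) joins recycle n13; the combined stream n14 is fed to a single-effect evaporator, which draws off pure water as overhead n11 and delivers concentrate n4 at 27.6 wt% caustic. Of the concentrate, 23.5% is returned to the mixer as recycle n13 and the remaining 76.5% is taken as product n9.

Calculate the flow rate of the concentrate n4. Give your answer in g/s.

Overall caustic balance (none leaves overhead): caustic in fresh feed = caustic in product, i.e. 1720×0.125 = (1−0.235)·n4·0.276.
n4 = 215/(0.276×0.765) = 1018.3 g/s.

1018 g/s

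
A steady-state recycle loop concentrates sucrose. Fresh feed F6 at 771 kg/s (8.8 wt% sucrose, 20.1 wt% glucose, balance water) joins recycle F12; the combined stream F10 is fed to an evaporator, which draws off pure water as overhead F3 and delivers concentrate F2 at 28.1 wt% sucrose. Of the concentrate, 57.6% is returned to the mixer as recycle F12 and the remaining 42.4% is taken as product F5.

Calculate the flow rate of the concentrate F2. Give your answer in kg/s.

569.5 kg/s

Overall sucrose balance (none leaves overhead): sucrose in fresh feed = sucrose in product, i.e. 771×0.088 = (1−0.576)·F2·0.281.
F2 = 67.848/(0.281×0.424) = 569.46 kg/s.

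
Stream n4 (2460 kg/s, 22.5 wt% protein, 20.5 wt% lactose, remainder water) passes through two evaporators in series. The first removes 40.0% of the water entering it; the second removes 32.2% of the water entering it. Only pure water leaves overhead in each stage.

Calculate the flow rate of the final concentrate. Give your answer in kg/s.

water in feed = 2460×0.570 = 1402.2 kg/s.
After stage 1: water left = (1−0.400)×1402.2 = 841.32; stream total = 1899.1 kg/s.
After stage 2: water left = (1−0.322)×841.32 = 570.41; final concentrate = 1628.2 kg/s.

1628 kg/s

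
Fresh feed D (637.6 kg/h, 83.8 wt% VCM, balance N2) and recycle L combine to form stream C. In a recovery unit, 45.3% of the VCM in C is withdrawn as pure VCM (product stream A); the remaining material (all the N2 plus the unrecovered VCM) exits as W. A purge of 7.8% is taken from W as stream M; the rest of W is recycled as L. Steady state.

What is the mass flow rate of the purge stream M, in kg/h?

149.3 kg/h

N2 enters only via D and leaves only via the purge: 637.6×0.162 = 0.078×(N2 in W), and the recovery unit passes all N2, so N2 in C = N2 in W = 1324.2 kg/h.
VCM in C: m_A = 637.6×0.838 + (1−0.078)·(1−0.453)·m_A, so m_A = 534.31/0.4957 = 1078 kg/h.
W = (1−0.453)×1078 + 1324.2 = 1913.9 kg/h.
Purge M = 0.078×1913.9 = 149.28 kg/h.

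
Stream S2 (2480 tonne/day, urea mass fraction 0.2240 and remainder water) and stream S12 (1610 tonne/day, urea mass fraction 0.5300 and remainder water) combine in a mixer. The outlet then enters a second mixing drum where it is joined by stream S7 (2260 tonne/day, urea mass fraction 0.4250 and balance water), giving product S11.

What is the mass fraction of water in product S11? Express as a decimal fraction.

0.6269

Overall, product flow = 6350 tonne/day.
water in = 2480×0.776 + 1610×0.470 + 2260×0.575 = 3980.7 tonne/day.
water fraction in S11 = 0.6269.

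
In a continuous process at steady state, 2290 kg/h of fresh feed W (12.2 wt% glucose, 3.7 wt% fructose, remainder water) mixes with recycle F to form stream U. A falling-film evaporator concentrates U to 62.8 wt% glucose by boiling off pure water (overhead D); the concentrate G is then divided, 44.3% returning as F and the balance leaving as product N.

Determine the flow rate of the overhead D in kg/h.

1845 kg/h

Overall glucose balance (none leaves overhead): glucose in fresh feed = glucose in product, i.e. 2290×0.122 = (1−0.443)·G·0.628.
G = 279.38/(0.628×0.557) = 798.69 kg/h.
Recycle F = 0.443×798.69 = 353.82 kg/h.
Combined feed U = 2290 + 353.82 = 2643.8 kg/h.
Overhead D = U − G = 2643.8 − 798.69 = 1845.1 kg/h.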